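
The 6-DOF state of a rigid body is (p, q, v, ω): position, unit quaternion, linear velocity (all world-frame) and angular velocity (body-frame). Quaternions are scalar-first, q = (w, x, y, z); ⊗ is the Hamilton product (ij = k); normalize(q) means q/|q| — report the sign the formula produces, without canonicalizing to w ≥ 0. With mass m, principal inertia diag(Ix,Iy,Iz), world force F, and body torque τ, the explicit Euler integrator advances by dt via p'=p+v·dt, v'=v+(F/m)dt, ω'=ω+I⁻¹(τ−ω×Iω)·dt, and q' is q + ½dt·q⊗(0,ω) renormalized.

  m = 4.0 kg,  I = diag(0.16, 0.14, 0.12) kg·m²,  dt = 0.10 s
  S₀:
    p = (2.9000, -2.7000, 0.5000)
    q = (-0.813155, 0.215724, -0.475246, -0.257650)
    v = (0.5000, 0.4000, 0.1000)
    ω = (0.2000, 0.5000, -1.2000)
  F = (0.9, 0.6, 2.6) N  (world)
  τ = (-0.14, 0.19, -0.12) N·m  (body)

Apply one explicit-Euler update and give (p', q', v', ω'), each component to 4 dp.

(τ − ω×Iω)/I = (-0.9500, 1.4257, -0.9833)
new body rate ω' = (0.1050, 0.6426, -1.2983)
2q̇ = q⊗(0,ω) = (-0.1147018, 0.5364892, -0.1992387, 1.1786972)
q' = normalize(q + ½dt·q⊗(0,ω)) = (-0.8171, 0.2420, -0.4842, -0.1983)
a = F/m = (0.2250, 0.1500, 0.6500)
new position p' = (2.9500, -2.6600, 0.5100)
v + (F/m)dt = (0.5225, 0.4150, 0.1650)

p' = (2.9500, -2.6600, 0.5100)
q' = (-0.8171, 0.2420, -0.4842, -0.1983)
v' = (0.5225, 0.4150, 0.1650)
ω' = (0.1050, 0.6426, -1.2983)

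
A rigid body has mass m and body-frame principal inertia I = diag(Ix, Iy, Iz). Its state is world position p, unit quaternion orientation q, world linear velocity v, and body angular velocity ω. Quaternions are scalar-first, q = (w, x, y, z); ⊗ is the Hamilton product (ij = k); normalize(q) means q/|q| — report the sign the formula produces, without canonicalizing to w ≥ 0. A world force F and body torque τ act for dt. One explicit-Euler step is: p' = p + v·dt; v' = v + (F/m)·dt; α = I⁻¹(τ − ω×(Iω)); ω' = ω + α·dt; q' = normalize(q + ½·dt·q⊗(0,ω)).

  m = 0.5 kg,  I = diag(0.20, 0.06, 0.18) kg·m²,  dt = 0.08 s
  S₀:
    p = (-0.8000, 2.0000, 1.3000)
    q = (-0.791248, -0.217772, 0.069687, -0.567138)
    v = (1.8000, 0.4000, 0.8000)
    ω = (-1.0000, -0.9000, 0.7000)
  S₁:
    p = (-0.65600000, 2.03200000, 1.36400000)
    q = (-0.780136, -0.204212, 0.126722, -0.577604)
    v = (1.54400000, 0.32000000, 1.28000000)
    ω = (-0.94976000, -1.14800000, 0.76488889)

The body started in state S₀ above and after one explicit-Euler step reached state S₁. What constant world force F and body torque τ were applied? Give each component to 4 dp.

v₁ − v₀ = (-0.25600000, -0.08000000, 0.48000000)
F = m·Δv/dt = (-1.6000, -0.5000, 3.0000)
rate change Δω = (0.05024000, -0.24800000, 0.06488889)
gyro term ω₀×Iω₀ = (-0.0756, -0.0140, -0.1260)
τ = I·(Δω/dt) + ω₀×(Iω₀) = (0.0500, -0.2000, 0.0200)

F = (-1.6000, -0.5000, 3.0000)
τ = (0.0500, -0.2000, 0.0200)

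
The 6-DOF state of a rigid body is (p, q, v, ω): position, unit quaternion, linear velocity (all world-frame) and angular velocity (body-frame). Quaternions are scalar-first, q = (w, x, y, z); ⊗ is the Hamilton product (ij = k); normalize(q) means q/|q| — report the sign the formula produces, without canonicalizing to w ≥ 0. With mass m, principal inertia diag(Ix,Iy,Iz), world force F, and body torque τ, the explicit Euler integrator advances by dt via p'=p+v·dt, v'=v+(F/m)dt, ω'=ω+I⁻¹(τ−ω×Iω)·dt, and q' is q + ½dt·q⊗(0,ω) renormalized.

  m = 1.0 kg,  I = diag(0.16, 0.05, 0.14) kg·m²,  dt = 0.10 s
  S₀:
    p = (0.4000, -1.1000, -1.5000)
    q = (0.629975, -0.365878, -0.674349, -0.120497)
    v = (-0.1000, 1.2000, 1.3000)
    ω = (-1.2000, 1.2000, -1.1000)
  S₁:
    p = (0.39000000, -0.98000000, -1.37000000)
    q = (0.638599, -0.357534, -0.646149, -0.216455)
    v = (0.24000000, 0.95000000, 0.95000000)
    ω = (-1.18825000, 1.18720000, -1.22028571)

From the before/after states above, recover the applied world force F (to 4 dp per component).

F = (3.4000, -2.5000, -3.5000)

v₁ − v₀ = (0.34000000, -0.25000000, -0.35000000)
m·(v₁−v₀)/dt = (3.4000, -2.5000, -3.5000)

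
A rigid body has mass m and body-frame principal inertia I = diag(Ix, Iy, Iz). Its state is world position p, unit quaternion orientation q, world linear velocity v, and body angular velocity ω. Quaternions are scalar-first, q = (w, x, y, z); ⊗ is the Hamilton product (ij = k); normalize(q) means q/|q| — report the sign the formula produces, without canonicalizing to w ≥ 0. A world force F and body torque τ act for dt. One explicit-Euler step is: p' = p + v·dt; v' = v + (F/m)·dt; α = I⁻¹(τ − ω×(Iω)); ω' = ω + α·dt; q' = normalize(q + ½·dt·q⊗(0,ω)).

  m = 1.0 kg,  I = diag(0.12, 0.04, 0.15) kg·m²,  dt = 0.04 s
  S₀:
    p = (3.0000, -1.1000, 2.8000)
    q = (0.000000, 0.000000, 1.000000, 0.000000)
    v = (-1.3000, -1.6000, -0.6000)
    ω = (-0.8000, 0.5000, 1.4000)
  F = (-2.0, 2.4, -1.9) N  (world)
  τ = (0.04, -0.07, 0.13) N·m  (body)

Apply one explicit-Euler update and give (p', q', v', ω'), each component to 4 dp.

gyro term ω×Iω = (0.0770, 0.0336, 0.0320)
(τ − ω×Iω)/I = (-0.3083, -2.5900, 0.6533)
ω + α·dt = (-0.8123, 0.3964, 1.4261)
q⊗(0,ω) = (-0.5000000, 1.4000000, 0.0000000, 0.8000000)
updated quaternion q' = (-0.0100, 0.0280, 0.9994, 0.0160)
a = (-2.0000, 2.4000, -1.9000)
p' = p + v·dt = (2.9480, -1.1640, 2.7760)
new velocity v' = (-1.3800, -1.5040, -0.6760)

p' = (2.9480, -1.1640, 2.7760)
q' = (-0.0100, 0.0280, 0.9994, 0.0160)
v' = (-1.3800, -1.5040, -0.6760)
ω' = (-0.8123, 0.3964, 1.4261)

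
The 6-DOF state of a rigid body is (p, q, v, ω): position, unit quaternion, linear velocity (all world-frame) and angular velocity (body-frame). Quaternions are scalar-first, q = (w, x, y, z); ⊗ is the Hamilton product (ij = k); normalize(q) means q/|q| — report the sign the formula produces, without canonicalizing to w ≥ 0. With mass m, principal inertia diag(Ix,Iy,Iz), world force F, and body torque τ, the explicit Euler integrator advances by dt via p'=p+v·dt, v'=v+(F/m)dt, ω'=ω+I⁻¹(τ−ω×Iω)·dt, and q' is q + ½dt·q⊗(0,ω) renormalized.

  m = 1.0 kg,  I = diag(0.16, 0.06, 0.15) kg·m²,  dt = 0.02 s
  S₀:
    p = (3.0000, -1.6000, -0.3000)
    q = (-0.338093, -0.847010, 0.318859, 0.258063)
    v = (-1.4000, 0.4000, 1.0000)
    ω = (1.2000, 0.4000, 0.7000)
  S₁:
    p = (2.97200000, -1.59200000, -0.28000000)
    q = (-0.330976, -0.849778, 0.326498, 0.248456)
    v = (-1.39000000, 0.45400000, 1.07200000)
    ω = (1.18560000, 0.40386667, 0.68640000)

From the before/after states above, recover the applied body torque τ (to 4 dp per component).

ω₁ − ω₀ = (-0.01440000, 0.00386667, -0.01360000)
ω₀×(Iω₀) = (0.0252, 0.0084, -0.0480)
I·α + gyro = (-0.0900, 0.0200, -0.1500)

τ = (-0.0900, 0.0200, -0.1500)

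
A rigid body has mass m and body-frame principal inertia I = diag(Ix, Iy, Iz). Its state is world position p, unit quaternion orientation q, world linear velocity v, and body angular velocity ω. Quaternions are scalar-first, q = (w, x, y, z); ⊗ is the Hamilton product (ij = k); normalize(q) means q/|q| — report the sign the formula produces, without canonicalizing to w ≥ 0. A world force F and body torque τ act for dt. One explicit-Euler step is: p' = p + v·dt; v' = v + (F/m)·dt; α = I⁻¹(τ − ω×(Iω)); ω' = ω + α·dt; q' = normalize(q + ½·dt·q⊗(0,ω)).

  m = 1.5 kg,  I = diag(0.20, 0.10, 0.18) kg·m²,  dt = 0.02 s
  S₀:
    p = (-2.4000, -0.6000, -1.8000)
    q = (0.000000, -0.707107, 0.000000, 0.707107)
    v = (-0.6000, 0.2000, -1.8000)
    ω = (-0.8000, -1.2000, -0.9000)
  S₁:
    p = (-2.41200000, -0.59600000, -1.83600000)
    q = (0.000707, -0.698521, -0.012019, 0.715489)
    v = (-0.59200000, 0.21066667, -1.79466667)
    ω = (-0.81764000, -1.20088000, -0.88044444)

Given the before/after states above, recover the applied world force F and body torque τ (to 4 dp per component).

Δv = v₁−v₀ = (0.00800000, 0.01066667, 0.00533333)
F = m·Δv/dt = (0.6000, 0.8000, 0.4000)
Δω = ω₁−ω₀ = (-0.01764000, -0.00088000, 0.01955556)
precession coupling = (0.0864, 0.0144, -0.0960)
I·α + gyro = (-0.0900, 0.0100, 0.0800)

F = (0.6000, 0.8000, 0.4000)
τ = (-0.0900, 0.0100, 0.0800)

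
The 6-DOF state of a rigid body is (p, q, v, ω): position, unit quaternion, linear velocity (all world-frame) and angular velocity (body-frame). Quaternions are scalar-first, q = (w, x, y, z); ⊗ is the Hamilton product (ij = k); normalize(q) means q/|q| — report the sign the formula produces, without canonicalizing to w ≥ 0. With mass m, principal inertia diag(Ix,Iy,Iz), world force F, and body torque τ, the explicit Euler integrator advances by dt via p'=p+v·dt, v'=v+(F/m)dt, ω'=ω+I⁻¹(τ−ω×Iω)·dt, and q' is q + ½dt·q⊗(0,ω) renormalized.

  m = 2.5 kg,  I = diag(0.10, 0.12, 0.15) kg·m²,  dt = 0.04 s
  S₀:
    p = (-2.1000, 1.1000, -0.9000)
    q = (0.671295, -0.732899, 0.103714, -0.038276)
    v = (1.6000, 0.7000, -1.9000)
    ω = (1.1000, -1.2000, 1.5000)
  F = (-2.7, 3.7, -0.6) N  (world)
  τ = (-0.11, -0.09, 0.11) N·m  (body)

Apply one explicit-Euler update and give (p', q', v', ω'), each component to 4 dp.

gyro term ω×Iω = (-0.0540, -0.0825, -0.0264)
(τ − ω×Iω)/I = (-0.5600, -0.0625, 0.9093)
new body rate ω' = (1.0776, -1.2025, 1.5364)
q⊗(0,ω) = (0.9880597, 0.8480643, 0.2516909, 1.7723359)
q + ½dt·q⊗(0,ω), renormalized = (0.6904, -0.7152, 0.1086, -0.0028)
a = (-1.0800, 1.4800, -0.2400)
p' = p + v·dt = (-2.0360, 1.1280, -0.9760)
v' = v + a·dt = (1.5568, 0.7592, -1.9096)

p' = (-2.0360, 1.1280, -0.9760)
q' = (0.6904, -0.7152, 0.1086, -0.0028)
v' = (1.5568, 0.7592, -1.9096)
ω' = (1.0776, -1.2025, 1.5364)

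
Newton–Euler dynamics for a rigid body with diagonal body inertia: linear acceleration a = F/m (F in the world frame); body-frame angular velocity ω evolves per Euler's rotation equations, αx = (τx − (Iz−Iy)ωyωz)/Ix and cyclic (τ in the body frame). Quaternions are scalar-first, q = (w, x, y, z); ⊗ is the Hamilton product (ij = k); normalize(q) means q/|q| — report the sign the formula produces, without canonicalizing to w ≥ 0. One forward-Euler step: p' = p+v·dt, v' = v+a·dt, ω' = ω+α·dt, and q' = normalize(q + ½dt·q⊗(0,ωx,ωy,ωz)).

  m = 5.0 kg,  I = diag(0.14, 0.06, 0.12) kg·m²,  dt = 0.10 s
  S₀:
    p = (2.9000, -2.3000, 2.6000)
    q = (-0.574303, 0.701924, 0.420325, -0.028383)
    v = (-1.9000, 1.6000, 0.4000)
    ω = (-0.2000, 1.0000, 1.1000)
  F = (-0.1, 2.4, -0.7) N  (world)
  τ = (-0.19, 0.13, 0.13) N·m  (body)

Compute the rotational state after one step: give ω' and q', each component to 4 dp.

ω' = (-0.3829, 1.2240, 1.1950)
q' = (-0.5851, 0.7302, 0.3523, -0.0206)

ω×(Iω) gyroscopic = (0.0660, -0.0044, 0.0160)
angular accel α = (-1.8286, 2.2400, 0.9500)
new body rate ω' = (-0.3829, 1.2240, 1.1950)
Hamilton product q⊗(0,ω) = (-0.2487189, 0.6056011, -1.3407428, 0.1542557)
q + ½dt·q⊗(0,ω), renormalized = (-0.5851, 0.7302, 0.3523, -0.0206)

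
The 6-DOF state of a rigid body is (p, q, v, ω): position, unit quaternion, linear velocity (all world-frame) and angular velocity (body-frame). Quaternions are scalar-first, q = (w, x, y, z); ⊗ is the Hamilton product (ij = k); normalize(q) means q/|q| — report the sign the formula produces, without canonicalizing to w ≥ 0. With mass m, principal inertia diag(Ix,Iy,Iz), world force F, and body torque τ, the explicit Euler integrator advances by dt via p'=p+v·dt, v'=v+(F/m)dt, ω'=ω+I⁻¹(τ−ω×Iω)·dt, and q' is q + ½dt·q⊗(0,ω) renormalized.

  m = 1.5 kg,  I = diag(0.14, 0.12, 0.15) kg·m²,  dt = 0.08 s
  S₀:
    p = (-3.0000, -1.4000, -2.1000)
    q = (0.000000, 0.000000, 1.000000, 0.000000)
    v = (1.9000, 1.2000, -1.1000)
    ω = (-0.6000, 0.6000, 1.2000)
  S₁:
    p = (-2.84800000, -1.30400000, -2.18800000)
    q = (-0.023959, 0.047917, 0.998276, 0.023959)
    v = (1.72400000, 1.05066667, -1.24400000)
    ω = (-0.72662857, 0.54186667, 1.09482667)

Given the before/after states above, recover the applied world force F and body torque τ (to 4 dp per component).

v₁ − v₀ = (-0.17600000, -0.14933333, -0.14400000)
F = m·Δv/dt = (-3.3000, -2.8000, -2.7000)
Δω = ω₁−ω₀ = (-0.12662857, -0.05813333, -0.10517333)
ω₀×(Iω₀) = (0.0216, 0.0072, 0.0072)
τ = I·(Δω/dt) + ω₀×(Iω₀) = (-0.2000, -0.0800, -0.1900)

F = (-3.3000, -2.8000, -2.7000)
τ = (-0.2000, -0.0800, -0.1900)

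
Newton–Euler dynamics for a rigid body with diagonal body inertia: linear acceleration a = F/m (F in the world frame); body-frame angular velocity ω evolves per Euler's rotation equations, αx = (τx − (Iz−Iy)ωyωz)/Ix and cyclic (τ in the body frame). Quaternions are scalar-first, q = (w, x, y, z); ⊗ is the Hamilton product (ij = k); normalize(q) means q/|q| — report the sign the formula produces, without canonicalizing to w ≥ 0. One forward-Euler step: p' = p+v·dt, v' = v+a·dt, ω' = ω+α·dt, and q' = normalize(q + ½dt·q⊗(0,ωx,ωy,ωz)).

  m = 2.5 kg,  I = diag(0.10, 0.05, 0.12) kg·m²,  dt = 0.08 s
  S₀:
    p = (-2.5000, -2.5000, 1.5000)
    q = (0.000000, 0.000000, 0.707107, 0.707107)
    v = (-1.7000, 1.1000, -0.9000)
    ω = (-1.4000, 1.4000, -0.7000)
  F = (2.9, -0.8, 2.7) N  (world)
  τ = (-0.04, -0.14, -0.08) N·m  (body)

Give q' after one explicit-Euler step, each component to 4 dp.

q' = (-0.0197, -0.0592, 0.6652, 0.7441)

Hamilton product q⊗(0,ω) = (-0.4949749, -1.4849247, -0.9899498, 0.9899498)
updated quaternion q' = (-0.0197, -0.0592, 0.6652, 0.7441)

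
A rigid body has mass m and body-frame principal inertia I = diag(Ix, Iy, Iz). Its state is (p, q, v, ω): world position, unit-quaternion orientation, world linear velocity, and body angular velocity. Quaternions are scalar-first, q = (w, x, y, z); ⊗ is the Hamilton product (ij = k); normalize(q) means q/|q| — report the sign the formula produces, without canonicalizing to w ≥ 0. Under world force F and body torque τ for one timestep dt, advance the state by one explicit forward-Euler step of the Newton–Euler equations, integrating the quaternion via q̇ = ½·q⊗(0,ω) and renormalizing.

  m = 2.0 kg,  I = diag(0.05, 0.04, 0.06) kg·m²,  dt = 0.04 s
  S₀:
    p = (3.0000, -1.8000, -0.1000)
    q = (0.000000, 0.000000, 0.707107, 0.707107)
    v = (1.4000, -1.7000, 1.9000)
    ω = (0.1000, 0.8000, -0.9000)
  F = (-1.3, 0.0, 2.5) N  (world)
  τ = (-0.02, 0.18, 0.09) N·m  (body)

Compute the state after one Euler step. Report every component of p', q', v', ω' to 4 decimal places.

p' = p + v·dt = (3.0560, -1.8680, -0.0240)
v + (F/m)dt = (1.3740, -1.7000, 1.9500)
gyro term ω×Iω = (-0.0144, 0.0009, -0.0008)
(τ − ω×Iω)/I = (-0.1120, 4.4775, 1.5133)
new body rate ω' = (0.0955, 0.9791, -0.8395)
2q̇ = q⊗(0,ω) = (0.0707107, -1.2020819, 0.0707107, -0.0707107)
q' = normalize(q + ½dt·q⊗(0,ω)) = (0.0014, -0.0240, 0.7083, 0.7055)

p' = (3.0560, -1.8680, -0.0240)
q' = (0.0014, -0.0240, 0.7083, 0.7055)
v' = (1.3740, -1.7000, 1.9500)
ω' = (0.0955, 0.9791, -0.8395)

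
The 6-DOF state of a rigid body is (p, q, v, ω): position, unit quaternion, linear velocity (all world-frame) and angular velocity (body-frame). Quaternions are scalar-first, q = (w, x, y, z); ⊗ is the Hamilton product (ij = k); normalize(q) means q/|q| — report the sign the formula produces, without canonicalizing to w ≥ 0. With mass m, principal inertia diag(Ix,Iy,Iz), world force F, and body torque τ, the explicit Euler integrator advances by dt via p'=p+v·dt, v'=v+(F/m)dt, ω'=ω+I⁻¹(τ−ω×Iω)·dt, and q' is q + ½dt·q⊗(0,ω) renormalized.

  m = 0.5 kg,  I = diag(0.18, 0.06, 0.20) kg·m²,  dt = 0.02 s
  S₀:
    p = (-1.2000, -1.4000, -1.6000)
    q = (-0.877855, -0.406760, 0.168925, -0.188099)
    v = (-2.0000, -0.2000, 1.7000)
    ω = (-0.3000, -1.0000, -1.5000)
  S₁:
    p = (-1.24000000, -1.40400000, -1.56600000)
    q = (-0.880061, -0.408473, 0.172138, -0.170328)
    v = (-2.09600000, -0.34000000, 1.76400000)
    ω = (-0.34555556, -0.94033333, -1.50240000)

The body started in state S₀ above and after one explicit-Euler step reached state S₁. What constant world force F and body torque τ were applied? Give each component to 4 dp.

v₁ − v₀ = (-0.09600000, -0.14000000, 0.06400000)
applied force F = (-2.4000, -3.5000, 1.6000)
ω₁ − ω₀ = (-0.04555556, 0.05966667, -0.00240000)
precession coupling = (0.2100, -0.0090, -0.0360)
applied torque τ = (-0.2000, 0.1700, -0.0600)

F = (-2.4000, -3.5000, 1.6000)
τ = (-0.2000, 0.1700, -0.0600)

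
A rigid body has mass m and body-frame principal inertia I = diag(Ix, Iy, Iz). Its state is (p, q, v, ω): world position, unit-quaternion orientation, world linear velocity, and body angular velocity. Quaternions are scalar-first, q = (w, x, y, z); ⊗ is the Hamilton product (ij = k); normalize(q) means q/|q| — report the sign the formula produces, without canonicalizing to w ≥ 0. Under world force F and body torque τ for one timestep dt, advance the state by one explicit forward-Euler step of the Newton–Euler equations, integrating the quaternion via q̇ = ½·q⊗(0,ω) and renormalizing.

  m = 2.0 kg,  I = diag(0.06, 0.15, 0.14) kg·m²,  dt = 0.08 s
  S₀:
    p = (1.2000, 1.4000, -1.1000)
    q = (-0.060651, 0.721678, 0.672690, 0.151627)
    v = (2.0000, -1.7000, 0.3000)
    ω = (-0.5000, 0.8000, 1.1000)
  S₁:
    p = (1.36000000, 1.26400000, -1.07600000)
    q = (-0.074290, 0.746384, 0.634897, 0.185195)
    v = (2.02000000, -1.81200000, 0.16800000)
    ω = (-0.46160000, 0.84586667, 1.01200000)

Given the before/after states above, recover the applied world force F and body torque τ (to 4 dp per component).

F = (0.5000, -2.8000, -3.3000)
τ = (0.0200, 0.1300, -0.1900)

Δω = ω₁−ω₀ = (0.03840000, 0.04586667, -0.08800000)
I·α + gyro = (0.0200, 0.1300, -0.1900)
v₁ − v₀ = (0.02000000, -0.11200000, -0.13200000)
m·(v₁−v₀)/dt = (0.5000, -2.8000, -3.3000)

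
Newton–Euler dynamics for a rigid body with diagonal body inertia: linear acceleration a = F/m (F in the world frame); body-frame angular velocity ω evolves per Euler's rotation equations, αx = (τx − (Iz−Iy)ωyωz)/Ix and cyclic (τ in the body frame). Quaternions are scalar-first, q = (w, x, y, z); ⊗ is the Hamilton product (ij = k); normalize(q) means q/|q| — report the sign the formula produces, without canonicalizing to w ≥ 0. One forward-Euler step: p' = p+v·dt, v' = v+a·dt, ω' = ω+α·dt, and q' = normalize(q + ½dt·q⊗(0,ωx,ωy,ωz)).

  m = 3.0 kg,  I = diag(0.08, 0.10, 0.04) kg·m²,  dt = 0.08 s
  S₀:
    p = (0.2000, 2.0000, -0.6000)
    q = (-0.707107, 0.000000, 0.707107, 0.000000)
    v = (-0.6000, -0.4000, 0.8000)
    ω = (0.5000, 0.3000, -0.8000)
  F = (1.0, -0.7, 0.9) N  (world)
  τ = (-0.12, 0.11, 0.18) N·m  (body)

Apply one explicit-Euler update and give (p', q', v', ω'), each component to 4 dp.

p' = (0.1520, 1.9680, -0.5360)
q' = (-0.7150, -0.0367, 0.6981, 0.0085)
v' = (-0.5733, -0.4187, 0.8240)
ω' = (0.3656, 0.4008, -0.4460)

ω×(Iω) gyroscopic = (0.0144, -0.0160, 0.0030)
α = I⁻¹(τ − ω×Iω) = (-1.6800, 1.2600, 4.4250)
ω + α·dt = (0.3656, 0.4008, -0.4460)
q⊗(0,ω) = (-0.2121321, -0.9192391, -0.2121321, 0.2121321)
updated quaternion q' = (-0.7150, -0.0367, 0.6981, 0.0085)
p + v·dt = (0.1520, 1.9680, -0.5360)
new velocity v' = (-0.5733, -0.4187, 0.8240)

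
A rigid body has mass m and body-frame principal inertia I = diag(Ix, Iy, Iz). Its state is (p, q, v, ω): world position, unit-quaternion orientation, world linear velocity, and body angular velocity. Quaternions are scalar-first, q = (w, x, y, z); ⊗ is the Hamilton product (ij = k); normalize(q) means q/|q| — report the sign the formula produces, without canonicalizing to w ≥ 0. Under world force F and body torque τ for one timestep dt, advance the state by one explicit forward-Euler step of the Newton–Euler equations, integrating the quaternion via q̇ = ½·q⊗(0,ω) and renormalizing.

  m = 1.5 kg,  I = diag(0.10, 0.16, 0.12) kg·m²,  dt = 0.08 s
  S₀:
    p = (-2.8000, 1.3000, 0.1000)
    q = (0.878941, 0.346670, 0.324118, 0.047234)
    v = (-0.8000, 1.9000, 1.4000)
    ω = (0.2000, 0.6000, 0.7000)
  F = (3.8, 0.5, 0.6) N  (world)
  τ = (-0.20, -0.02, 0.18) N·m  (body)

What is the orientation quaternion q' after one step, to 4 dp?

Hamilton product q⊗(0,ω) = (-0.2968686, 0.3743304, 0.2941424, 0.7584371)
q' = normalize(q + ½dt·q⊗(0,ω)) = (0.8664, 0.3614, 0.3356, 0.0775)

q' = (0.8664, 0.3614, 0.3356, 0.0775)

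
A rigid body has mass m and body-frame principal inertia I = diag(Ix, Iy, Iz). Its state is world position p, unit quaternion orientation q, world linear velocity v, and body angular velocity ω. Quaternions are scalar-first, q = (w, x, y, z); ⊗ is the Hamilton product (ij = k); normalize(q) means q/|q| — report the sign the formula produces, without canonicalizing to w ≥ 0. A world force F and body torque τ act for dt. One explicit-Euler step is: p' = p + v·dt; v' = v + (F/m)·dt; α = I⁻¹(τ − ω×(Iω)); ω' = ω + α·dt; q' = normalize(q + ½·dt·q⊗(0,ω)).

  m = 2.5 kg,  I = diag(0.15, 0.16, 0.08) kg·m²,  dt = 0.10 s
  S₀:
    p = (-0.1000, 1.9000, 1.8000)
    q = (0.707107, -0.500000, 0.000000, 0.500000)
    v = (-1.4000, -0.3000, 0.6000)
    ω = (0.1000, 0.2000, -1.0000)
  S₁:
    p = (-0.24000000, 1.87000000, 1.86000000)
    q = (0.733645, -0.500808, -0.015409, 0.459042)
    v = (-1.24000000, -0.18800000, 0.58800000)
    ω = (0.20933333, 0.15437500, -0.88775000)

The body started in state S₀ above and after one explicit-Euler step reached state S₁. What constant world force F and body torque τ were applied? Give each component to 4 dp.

F = (4.0000, 2.8000, -0.3000)
τ = (0.1800, -0.0800, 0.0900)

Δω = ω₁−ω₀ = (0.10933333, -0.04562500, 0.11225000)
τ = I·(Δω/dt) + ω₀×(Iω₀) = (0.1800, -0.0800, 0.0900)
velocity change Δv = (0.16000000, 0.11200000, -0.01200000)
applied force F = (4.0000, 2.8000, -0.3000)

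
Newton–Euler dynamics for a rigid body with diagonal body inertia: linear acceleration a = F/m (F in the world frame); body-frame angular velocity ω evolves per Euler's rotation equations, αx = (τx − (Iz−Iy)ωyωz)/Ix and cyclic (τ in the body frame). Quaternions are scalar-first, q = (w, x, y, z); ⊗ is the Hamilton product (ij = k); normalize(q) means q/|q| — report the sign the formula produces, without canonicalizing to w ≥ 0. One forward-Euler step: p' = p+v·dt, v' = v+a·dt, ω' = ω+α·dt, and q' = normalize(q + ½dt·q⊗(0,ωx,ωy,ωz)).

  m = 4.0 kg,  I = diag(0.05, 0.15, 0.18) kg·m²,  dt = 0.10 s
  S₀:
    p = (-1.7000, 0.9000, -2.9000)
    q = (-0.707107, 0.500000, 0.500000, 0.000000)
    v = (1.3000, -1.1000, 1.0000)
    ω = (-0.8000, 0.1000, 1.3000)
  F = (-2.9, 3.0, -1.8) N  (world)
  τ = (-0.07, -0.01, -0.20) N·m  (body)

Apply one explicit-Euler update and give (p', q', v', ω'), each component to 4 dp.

ω×(Iω) gyroscopic = (0.0039, 0.1352, -0.0080)
(τ − ω×Iω)/I = (-1.4780, -0.9680, -1.0667)
ω + α·dt = (-0.9478, 0.0032, 1.1933)
q⊗(0,ω) = (0.3500000, 1.2156856, -0.7207107, -0.4692391)
q + ½dt·q⊗(0,ω), renormalized = (-0.6876, 0.5592, 0.4626, -0.0234)
linear accel F/m = (-0.7250, 0.7500, -0.4500)
p' = p + v·dt = (-1.5700, 0.7900, -2.8000)
v + (F/m)dt = (1.2275, -1.0250, 0.9550)

p' = (-1.5700, 0.7900, -2.8000)
q' = (-0.6876, 0.5592, 0.4626, -0.0234)
v' = (1.2275, -1.0250, 0.9550)
ω' = (-0.9478, 0.0032, 1.1933)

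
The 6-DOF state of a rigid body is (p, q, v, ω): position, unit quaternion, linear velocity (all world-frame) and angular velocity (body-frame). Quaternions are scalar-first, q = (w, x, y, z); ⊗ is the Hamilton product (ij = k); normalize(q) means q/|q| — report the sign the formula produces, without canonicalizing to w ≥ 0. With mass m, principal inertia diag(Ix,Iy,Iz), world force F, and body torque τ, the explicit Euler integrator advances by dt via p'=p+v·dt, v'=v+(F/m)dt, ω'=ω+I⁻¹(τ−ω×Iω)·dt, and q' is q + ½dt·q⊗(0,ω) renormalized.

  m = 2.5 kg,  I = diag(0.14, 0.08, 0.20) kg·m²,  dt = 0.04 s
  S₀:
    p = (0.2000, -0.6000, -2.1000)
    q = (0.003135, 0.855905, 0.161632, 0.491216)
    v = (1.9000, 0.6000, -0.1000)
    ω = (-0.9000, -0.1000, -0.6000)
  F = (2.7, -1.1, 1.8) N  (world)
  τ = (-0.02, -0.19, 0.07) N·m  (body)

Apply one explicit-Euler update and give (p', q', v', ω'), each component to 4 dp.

p' = (0.2760, -0.5760, -2.1040)
q' = (0.0248, 0.8547, 0.1630, 0.4923)
v' = (1.9432, 0.5824, -0.0712)
ω' = (-0.9078, -0.1788, -0.5849)

gyro term ω×Iω = (0.0072, -0.0324, -0.0054)
angular accel α = (-0.1943, -1.9700, 0.3770)
new body rate ω' = (-0.9078, -0.1788, -0.5849)
q⊗(0,ω) = (1.0812073, -0.0506791, 0.0711351, 0.0579973)
updated quaternion q' = (0.0248, 0.8547, 0.1630, 0.4923)
linear accel F/m = (1.0800, -0.4400, 0.7200)
new position p' = (0.2760, -0.5760, -2.1040)
new velocity v' = (1.9432, 0.5824, -0.0712)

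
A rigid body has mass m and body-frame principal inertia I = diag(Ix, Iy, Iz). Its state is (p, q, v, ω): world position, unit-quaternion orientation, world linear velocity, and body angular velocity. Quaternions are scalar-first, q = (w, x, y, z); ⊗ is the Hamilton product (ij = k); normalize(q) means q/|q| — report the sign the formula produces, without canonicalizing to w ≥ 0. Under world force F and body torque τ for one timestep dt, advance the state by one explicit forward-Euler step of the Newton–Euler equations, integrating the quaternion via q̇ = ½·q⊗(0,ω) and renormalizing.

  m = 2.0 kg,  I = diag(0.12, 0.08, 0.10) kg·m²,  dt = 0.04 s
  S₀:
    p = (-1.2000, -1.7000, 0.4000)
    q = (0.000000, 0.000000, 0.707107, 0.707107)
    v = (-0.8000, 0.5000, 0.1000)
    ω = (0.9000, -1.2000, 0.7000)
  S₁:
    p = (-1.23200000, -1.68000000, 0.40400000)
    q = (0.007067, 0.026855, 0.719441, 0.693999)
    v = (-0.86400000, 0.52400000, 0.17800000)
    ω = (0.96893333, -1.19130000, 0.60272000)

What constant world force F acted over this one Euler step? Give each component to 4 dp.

velocity change Δv = (-0.06400000, 0.02400000, 0.07800000)
F = m·Δv/dt = (-3.2000, 1.2000, 3.9000)

F = (-3.2000, 1.2000, 3.9000)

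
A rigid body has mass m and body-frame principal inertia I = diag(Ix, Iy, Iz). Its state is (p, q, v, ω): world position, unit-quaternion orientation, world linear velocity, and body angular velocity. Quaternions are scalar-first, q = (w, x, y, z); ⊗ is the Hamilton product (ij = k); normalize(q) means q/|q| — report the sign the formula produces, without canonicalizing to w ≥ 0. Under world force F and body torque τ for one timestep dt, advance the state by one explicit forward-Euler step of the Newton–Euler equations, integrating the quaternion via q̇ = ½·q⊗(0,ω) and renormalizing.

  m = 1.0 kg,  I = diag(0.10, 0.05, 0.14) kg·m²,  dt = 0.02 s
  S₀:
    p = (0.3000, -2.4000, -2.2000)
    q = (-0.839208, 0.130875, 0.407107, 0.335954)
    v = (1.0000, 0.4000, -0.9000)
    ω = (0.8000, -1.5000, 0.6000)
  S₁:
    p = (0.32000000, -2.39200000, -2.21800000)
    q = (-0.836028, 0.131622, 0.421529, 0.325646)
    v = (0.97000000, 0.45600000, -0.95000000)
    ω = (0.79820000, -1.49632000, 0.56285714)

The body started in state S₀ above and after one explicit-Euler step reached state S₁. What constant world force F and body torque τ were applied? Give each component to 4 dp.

velocity change Δv = (-0.03000000, 0.05600000, -0.05000000)
applied force F = (-1.5000, 2.8000, -2.5000)
Δω = ω₁−ω₀ = (-0.00180000, 0.00368000, -0.03714286)
ω₀×(Iω₀) = (-0.0810, -0.0192, 0.0600)
applied torque τ = (-0.0900, -0.0100, -0.2000)

F = (-1.5000, 2.8000, -2.5000)
τ = (-0.0900, -0.0100, -0.2000)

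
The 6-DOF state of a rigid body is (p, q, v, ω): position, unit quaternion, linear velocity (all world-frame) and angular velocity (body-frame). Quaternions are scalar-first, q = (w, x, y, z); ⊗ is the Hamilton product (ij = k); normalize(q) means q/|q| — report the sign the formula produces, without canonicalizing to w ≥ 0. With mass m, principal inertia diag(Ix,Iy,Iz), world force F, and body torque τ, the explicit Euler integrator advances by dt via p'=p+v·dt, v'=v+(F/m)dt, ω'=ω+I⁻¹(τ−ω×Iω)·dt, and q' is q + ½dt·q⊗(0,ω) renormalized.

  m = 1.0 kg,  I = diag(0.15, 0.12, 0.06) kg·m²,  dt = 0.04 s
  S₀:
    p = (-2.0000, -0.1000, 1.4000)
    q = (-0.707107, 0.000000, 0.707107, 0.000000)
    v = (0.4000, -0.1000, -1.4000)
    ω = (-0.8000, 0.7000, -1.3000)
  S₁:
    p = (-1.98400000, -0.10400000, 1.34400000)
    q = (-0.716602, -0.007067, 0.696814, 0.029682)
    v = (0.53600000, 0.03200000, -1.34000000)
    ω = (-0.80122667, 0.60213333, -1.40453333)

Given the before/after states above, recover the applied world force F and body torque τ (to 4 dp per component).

ω₁ − ω₀ = (-0.00122667, -0.09786667, -0.10453333)
ω₀×(Iω₀) = (0.0546, 0.0936, 0.0168)
τ = I·(Δω/dt) + ω₀×(Iω₀) = (0.0500, -0.2000, -0.1400)
Δv = v₁−v₀ = (0.13600000, 0.13200000, 0.06000000)
F = m·Δv/dt = (3.4000, 3.3000, 1.5000)

F = (3.4000, 3.3000, 1.5000)
τ = (0.0500, -0.2000, -0.1400)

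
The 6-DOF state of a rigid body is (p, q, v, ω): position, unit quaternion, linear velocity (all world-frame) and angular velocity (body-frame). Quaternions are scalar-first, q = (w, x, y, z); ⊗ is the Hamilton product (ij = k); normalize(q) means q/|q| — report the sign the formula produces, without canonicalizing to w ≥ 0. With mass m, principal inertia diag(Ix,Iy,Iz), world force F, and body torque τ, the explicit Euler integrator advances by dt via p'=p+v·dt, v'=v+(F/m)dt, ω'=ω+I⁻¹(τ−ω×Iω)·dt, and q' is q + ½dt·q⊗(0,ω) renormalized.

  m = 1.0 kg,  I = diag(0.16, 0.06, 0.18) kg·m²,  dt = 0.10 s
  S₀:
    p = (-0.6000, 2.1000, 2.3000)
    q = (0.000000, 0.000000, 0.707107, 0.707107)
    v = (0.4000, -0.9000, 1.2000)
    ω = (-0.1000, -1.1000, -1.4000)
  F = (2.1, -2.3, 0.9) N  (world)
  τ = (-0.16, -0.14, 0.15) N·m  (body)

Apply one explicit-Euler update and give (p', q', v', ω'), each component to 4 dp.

α = I⁻¹(τ − ω×Iω) = (-2.1550, -2.2867, 0.8944)
new body rate ω' = (-0.3155, -1.3287, -1.3106)
Hamilton product q⊗(0,ω) = (1.7677675, -0.2121321, -0.0707107, 0.0707107)
q + ½dt·q⊗(0,ω), renormalized = (0.0880, -0.0106, 0.7008, 0.7078)
a = (2.1000, -2.3000, 0.9000)
p' = p + v·dt = (-0.5600, 2.0100, 2.4200)
v + (F/m)dt = (0.6100, -1.1300, 1.2900)

p' = (-0.5600, 2.0100, 2.4200)
q' = (0.0880, -0.0106, 0.7008, 0.7078)
v' = (0.6100, -1.1300, 1.2900)
ω' = (-0.3155, -1.3287, -1.3106)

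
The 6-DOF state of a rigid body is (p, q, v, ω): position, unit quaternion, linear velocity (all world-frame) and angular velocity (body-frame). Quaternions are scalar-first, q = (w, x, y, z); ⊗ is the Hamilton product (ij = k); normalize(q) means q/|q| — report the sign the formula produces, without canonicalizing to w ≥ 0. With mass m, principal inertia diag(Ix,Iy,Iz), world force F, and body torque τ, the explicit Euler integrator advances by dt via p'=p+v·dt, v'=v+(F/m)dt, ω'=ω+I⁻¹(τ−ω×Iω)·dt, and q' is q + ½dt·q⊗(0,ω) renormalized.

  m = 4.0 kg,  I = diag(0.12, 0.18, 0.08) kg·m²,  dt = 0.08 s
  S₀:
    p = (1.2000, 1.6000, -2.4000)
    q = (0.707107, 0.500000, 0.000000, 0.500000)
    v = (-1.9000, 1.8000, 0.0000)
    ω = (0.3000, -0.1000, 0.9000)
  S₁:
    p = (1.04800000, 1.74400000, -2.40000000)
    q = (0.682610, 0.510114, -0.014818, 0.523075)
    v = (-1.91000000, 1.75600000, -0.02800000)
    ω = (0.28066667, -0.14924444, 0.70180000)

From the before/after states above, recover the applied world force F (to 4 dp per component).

F = (-0.5000, -2.2000, -1.4000)

Δv = v₁−v₀ = (-0.01000000, -0.04400000, -0.02800000)
applied force F = (-0.5000, -2.2000, -1.4000)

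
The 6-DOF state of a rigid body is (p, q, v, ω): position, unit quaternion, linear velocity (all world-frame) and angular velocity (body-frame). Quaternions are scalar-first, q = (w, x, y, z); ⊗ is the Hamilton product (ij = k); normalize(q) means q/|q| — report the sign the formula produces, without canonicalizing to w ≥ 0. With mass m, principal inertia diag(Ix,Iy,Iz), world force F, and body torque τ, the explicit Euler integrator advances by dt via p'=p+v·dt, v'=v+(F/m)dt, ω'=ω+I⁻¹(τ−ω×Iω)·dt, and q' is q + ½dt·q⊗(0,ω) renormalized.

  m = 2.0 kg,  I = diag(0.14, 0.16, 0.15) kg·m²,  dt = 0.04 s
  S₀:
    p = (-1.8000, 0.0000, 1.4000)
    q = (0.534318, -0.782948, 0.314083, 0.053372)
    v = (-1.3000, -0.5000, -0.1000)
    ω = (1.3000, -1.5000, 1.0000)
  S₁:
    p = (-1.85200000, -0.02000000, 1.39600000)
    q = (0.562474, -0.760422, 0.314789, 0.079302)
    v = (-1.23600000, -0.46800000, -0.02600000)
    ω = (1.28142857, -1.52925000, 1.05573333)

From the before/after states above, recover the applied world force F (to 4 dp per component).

F = (3.2000, 1.6000, 3.7000)

velocity change Δv = (0.06400000, 0.03200000, 0.07400000)
F = m·Δv/dt = (3.2000, 1.6000, 3.7000)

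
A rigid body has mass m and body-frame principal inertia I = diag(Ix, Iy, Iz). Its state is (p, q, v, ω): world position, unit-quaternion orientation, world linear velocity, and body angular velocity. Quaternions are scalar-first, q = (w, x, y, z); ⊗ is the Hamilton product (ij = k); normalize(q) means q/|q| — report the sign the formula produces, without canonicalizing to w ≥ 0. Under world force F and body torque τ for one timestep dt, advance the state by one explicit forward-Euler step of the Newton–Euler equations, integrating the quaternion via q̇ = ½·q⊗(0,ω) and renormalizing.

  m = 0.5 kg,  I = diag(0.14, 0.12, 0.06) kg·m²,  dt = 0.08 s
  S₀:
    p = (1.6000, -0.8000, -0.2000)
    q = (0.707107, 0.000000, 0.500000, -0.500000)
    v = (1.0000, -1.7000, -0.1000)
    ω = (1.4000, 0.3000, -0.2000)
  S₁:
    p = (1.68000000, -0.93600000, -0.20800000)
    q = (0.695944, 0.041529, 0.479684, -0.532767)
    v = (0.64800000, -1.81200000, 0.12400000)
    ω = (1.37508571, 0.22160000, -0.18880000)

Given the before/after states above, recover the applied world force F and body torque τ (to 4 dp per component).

F = (-2.2000, -0.7000, 1.4000)
τ = (-0.0400, -0.1400, 0.0000)

ω₁ − ω₀ = (-0.02491429, -0.07840000, 0.01120000)
applied torque τ = (-0.0400, -0.1400, 0.0000)
Δv = v₁−v₀ = (-0.35200000, -0.11200000, 0.22400000)
F = m·Δv/dt = (-2.2000, -0.7000, 1.4000)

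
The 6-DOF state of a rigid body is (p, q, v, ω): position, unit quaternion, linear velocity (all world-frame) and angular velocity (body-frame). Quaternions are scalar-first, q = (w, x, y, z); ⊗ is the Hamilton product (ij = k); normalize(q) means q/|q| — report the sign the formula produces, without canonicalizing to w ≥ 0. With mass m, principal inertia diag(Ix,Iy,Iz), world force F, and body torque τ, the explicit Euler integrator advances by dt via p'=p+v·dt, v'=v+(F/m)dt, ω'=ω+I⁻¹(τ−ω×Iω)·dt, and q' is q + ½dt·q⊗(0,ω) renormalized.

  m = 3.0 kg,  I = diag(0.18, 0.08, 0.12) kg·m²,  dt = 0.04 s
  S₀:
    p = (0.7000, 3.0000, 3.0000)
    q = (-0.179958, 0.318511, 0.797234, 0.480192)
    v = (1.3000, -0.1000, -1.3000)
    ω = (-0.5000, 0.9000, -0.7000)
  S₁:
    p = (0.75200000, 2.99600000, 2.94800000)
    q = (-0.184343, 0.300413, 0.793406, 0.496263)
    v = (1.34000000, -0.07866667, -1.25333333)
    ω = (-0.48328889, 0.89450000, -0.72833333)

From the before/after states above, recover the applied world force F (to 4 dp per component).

F = (3.0000, 1.6000, 3.5000)

Δv = v₁−v₀ = (0.04000000, 0.02133333, 0.04666667)
applied force F = (3.0000, 1.6000, 3.5000)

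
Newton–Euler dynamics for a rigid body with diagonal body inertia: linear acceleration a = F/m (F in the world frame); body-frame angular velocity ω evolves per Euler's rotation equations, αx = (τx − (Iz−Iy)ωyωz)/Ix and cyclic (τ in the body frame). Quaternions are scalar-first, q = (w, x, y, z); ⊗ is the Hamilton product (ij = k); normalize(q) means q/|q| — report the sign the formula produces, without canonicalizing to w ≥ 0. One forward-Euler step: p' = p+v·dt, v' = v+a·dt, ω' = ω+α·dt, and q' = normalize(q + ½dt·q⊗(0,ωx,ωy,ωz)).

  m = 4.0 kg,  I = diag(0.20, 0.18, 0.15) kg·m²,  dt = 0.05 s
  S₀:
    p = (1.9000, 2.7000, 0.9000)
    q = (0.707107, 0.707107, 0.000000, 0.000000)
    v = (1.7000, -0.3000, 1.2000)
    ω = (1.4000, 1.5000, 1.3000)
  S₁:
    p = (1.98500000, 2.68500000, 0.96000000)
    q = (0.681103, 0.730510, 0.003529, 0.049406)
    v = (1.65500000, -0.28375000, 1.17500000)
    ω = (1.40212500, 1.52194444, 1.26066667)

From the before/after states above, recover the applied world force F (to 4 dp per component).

velocity change Δv = (-0.04500000, 0.01625000, -0.02500000)
m·(v₁−v₀)/dt = (-3.6000, 1.3000, -2.0000)

F = (-3.6000, 1.3000, -2.0000)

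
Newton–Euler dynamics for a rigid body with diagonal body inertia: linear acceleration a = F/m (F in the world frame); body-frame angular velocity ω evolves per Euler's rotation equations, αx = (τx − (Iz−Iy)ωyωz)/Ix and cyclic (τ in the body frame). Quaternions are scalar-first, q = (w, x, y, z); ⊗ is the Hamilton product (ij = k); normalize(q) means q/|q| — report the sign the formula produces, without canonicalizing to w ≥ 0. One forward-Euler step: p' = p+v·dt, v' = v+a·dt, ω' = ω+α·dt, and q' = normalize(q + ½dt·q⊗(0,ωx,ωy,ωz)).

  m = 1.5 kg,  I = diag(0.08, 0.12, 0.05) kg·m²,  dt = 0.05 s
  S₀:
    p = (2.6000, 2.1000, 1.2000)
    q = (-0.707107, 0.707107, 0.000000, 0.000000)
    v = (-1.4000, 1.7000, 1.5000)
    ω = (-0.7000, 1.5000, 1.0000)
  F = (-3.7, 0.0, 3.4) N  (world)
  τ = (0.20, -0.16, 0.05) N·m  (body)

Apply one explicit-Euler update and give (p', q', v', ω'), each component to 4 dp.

p' = (2.5300, 2.1850, 1.2750)
q' = (-0.6939, 0.7186, -0.0441, 0.0088)
v' = (-1.5233, 1.7000, 1.6133)
ω' = (-0.5094, 1.4421, 1.0920)

a = (-2.4667, 0.0000, 2.2667)
p' = p + v·dt = (2.5300, 2.1850, 1.2750)
v' = v + a·dt = (-1.5233, 1.7000, 1.6133)
gyro term ω×Iω = (-0.1050, -0.0210, -0.0420)
angular accel α = (3.8125, -1.1583, 1.8400)
ω' = ω + α·dt = (-0.5094, 1.4421, 1.0920)
2q̇ = q⊗(0,ω) = (0.4949749, 0.4949749, -1.7677675, 0.3535535)
q' = normalize(q + ½dt·q⊗(0,ω)) = (-0.6939, 0.7186, -0.0441, 0.0088)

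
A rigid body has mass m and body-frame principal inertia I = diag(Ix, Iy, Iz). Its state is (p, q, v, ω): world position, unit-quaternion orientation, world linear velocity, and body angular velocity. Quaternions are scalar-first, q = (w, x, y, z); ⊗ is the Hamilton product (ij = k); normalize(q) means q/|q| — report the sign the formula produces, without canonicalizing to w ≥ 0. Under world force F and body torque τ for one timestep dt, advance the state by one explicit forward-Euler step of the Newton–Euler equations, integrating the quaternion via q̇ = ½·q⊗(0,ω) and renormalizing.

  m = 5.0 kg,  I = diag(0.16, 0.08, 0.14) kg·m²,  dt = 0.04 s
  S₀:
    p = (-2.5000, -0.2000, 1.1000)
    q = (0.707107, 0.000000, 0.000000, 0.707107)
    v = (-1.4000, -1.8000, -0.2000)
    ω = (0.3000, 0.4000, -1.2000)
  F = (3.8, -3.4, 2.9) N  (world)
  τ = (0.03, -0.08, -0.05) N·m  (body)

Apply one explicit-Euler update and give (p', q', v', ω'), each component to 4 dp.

a = F/m = (0.7600, -0.6800, 0.5800)
p + v·dt = (-2.5560, -0.2720, 1.0920)
v + (F/m)dt = (-1.3696, -1.8272, -0.1768)
gyro term ω×Iω = (-0.0288, -0.0072, -0.0096)
α = I⁻¹(τ − ω×Iω) = (0.3675, -0.9100, -0.2886)
ω + α·dt = (0.3147, 0.3636, -1.2115)
2q̇ = q⊗(0,ω) = (0.8485284, -0.0707107, 0.4949749, -0.8485284)
updated quaternion q' = (0.7238, -0.0014, 0.0099, 0.6899)

p' = (-2.5560, -0.2720, 1.0920)
q' = (0.7238, -0.0014, 0.0099, 0.6899)
v' = (-1.3696, -1.8272, -0.1768)
ω' = (0.3147, 0.3636, -1.2115)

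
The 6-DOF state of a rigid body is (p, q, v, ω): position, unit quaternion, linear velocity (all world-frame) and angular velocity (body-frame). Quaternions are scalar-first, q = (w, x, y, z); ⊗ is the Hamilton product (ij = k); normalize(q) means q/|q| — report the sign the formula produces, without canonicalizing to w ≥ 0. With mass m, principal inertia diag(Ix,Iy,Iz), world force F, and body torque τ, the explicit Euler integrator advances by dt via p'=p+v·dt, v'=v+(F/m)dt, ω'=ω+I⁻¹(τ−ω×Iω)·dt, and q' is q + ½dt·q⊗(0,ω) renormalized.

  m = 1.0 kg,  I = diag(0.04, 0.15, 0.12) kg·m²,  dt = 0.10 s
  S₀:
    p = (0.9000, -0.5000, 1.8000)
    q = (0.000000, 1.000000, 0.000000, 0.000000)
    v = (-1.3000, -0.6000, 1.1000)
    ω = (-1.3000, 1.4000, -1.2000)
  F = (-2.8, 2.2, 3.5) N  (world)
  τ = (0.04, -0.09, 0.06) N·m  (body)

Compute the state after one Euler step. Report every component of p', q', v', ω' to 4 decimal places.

p' = (0.7700, -0.5600, 1.9100)
q' = (0.0646, 0.9937, 0.0596, 0.0696)
v' = (-1.5800, -0.3800, 1.4500)
ω' = (-1.3260, 1.4232, -0.9832)

angular accel α = (-0.2600, 0.2320, 2.1683)
ω' = ω + α·dt = (-1.3260, 1.4232, -0.9832)
q⊗(0,ω) = (1.3000000, 0.0000000, 1.2000000, 1.4000000)
q' = normalize(q + ½dt·q⊗(0,ω)) = (0.0646, 0.9937, 0.0596, 0.0696)
a = F/m = (-2.8000, 2.2000, 3.5000)
p + v·dt = (0.7700, -0.5600, 1.9100)
new velocity v' = (-1.5800, -0.3800, 1.4500)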